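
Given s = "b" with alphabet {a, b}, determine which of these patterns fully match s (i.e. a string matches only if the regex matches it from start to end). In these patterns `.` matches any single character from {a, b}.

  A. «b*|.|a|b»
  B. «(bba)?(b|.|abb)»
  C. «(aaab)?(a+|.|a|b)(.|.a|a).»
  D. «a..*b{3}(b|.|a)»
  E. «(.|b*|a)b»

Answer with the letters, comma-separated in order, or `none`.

A → match
B → match
C → no match
D → no match — must start with "a"
E → match

A, B, E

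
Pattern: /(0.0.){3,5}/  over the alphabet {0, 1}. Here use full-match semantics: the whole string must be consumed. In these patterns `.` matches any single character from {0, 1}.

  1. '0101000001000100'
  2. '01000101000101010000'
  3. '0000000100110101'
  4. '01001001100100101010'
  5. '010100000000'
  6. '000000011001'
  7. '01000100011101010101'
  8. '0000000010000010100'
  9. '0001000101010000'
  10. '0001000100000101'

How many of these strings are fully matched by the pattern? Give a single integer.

5

1 → match
2 → match
3 → no match
4 → no match
5 → match
6 → no match
7 → no match
8 → no match
9 → match
10 → match
Total matched: 5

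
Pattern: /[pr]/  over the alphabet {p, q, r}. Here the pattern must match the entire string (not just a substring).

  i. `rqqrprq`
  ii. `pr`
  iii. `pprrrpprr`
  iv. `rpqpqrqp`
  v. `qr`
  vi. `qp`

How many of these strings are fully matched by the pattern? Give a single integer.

0

i → no match
ii → no match
iii → no match
iv → no match
v → no match
vi → no match
Total matched: 0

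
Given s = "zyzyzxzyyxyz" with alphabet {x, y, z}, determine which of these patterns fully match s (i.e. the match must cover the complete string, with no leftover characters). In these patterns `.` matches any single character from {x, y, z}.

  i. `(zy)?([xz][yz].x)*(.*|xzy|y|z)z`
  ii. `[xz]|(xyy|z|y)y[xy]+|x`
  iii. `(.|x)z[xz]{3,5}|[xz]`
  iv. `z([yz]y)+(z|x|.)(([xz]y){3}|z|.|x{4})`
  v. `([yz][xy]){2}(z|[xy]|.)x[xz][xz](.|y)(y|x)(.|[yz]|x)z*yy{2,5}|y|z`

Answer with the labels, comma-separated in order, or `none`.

i → match
ii → no match
iii → no match
iv → no match
v → no match

i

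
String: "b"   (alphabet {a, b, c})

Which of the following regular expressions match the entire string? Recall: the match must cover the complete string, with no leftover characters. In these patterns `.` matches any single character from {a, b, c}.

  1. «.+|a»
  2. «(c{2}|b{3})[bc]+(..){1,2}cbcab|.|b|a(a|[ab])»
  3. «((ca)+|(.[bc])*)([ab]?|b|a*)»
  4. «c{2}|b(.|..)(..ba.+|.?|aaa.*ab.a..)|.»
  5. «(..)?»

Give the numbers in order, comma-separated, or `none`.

1, 2, 3, 4

1 → match
2 → match
3 → match
4 → match
5 → no match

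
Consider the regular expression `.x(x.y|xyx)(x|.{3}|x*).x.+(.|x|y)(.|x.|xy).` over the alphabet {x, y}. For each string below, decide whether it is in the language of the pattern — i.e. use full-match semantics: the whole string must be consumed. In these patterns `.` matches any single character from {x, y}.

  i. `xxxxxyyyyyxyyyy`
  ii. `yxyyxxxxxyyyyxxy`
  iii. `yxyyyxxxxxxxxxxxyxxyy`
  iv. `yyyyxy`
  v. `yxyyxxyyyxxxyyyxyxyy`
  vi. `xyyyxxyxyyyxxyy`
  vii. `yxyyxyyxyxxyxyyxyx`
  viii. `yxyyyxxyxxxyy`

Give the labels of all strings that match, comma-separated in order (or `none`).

i → no match
ii → no match
iii → no match
iv → no match
v → no match
vi → no match
vii → no match
viii → no match

none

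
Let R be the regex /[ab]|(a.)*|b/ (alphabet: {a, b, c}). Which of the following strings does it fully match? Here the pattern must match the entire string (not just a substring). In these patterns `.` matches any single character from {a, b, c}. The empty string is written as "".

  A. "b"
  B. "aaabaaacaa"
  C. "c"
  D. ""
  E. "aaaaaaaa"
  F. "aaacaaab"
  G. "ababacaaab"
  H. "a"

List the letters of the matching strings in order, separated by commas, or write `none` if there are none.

A → match
B → match
C → no match
D → match
E → match
F → match
G → match
H → match

A, B, D, E, F, G, H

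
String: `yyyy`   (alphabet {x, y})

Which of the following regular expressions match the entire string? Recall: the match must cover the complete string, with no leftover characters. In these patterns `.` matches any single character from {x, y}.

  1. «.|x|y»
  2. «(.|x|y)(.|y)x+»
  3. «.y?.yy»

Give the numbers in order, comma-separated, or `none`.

3

1 → no match
2 → no match — must end with `x`
3 → match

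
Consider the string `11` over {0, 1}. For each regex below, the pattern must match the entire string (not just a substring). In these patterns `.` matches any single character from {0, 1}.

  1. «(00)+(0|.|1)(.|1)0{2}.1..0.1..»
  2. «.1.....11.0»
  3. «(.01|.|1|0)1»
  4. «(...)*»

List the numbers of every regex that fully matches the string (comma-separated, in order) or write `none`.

3

1 → no match — must start with `00`
2 → no match — must end with `0`
3 → match
4 → no match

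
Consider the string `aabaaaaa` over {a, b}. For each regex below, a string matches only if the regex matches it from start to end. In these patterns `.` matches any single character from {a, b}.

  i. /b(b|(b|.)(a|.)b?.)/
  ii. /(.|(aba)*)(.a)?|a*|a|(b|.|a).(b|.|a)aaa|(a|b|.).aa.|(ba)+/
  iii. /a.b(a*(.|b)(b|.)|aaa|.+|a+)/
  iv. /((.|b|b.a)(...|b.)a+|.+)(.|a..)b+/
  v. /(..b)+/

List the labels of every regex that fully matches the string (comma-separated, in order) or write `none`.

i → no match — must start with `b`
ii → no match
iii → match
iv → no match — must end with `b`
v → no match — must end with `b`

iii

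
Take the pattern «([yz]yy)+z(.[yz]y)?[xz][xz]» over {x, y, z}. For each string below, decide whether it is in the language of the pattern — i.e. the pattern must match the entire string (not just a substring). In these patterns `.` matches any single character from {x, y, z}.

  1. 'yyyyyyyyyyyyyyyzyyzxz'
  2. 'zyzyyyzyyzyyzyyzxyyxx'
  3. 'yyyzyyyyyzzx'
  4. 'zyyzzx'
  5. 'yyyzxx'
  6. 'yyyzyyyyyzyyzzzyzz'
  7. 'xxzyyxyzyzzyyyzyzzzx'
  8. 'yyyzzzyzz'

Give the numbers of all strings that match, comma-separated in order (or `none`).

1, 3, 4, 5, 6, 8

1 → match
2 → no match
3 → match
4 → match
5 → match
6 → match
7 → no match
8 → match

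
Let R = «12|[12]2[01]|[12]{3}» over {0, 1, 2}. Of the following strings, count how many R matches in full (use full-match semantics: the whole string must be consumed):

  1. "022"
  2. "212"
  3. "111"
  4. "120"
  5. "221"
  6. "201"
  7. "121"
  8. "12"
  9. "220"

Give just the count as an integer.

1. "022" → no match
2. "212" → match
3. "111" → match
4. "120" → match
5. "221" → match
6. "201" → no match
7. "121" → match
8. "12" → match
9. "220" → match
Total matched: 7

7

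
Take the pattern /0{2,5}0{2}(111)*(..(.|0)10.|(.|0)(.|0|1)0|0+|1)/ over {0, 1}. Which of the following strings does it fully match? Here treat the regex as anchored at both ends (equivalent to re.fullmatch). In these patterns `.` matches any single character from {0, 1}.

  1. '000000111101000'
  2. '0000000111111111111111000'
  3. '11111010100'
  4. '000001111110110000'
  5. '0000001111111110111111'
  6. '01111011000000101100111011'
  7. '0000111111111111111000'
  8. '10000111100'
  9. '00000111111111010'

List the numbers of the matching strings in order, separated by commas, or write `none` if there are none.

2, 7, 9

1 → no match
2 → match
3 → no match — must start with '0'
4 → no match
5 → no match
6 → no match
7 → match
8 → no match — must start with '0'
9 → match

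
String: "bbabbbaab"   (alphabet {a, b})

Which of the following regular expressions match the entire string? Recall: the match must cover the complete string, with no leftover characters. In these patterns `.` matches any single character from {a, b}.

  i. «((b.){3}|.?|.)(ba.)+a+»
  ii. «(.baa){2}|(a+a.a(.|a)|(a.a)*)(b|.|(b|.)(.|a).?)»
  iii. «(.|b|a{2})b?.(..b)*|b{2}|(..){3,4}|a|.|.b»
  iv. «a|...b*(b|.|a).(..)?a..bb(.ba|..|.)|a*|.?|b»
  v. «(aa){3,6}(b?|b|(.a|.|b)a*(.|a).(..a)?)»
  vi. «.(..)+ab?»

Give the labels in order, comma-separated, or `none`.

iii, vi

i → no match — must end with "a"
ii → no match
iii → match
iv → no match
v → no match — must start with "aa"
vi → match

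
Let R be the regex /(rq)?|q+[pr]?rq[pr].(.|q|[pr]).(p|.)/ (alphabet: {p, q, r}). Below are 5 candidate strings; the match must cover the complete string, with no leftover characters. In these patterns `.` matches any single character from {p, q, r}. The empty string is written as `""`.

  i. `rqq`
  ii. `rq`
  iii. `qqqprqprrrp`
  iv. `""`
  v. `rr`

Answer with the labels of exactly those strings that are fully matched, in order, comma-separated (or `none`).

i. `rqq` → no match
ii. `rq` → match
iii. `qqqprqprrrp` → match
iv. `""` → match
v. `rr` → no match

ii, iii, iv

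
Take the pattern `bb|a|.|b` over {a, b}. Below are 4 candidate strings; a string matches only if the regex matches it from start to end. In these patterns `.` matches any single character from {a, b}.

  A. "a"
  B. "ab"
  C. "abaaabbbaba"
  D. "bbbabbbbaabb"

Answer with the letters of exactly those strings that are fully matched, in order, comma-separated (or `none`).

A

A → match
B → no match
C → no match
D → no match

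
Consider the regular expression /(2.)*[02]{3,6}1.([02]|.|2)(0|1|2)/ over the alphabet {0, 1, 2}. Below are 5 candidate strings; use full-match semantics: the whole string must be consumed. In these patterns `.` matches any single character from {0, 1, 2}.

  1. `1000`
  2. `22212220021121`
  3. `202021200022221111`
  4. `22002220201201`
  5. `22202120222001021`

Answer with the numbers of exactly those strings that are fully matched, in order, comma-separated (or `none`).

2, 3, 5

1 → no match
2 → match
3 → match
4 → no match
5 → match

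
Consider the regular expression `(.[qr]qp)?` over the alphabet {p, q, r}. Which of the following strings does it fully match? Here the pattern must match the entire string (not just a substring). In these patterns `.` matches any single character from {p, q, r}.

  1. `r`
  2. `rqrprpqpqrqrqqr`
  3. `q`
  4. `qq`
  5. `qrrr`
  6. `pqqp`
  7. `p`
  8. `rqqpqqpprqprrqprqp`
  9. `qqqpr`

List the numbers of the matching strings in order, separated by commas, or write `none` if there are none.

6

1 → no match
2 → no match
3 → no match
4 → no match
5 → no match
6 → match
7 → no match
8 → no match
9 → no match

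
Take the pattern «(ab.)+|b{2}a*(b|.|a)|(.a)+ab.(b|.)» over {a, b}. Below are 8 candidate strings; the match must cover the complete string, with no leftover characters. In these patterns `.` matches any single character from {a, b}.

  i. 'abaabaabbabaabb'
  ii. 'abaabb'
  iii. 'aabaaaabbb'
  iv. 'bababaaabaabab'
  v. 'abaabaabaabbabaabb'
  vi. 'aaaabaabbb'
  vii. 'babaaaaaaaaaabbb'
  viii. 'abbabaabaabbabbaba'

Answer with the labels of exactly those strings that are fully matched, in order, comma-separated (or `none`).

i, ii, iii, iv, v, vi, vii, viii

i → match
ii → match
iii → match
iv → match
v → match
vi → match
vii → match
viii → match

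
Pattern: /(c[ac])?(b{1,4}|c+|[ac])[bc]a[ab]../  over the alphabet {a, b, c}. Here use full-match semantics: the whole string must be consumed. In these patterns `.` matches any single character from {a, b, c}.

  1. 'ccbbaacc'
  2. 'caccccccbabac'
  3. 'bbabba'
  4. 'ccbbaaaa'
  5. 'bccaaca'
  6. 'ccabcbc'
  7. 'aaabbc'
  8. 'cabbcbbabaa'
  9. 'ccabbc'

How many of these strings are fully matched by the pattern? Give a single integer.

1 → match
2 → match
3 → match
4 → match
5 → no match
6 → no match
7 → no match
8 → no match
9 → match
Total matched: 5

5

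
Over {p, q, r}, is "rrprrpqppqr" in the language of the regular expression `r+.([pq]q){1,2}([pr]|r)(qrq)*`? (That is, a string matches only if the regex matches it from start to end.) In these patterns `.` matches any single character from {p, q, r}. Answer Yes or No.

No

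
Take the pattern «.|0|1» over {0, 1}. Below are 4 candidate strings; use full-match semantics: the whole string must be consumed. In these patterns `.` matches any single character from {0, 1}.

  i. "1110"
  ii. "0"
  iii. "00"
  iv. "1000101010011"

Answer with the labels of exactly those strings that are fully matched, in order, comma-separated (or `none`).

i → no match
ii → match
iii → no match
iv → no match

ii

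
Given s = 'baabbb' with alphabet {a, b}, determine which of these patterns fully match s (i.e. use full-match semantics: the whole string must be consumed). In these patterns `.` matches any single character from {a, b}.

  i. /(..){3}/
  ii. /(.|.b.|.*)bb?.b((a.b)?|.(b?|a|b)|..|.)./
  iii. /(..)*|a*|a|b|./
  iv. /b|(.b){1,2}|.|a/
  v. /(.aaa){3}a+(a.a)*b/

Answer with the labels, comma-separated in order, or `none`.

i, iii

i → match
ii → no match
iii → match
iv → no match
v → no match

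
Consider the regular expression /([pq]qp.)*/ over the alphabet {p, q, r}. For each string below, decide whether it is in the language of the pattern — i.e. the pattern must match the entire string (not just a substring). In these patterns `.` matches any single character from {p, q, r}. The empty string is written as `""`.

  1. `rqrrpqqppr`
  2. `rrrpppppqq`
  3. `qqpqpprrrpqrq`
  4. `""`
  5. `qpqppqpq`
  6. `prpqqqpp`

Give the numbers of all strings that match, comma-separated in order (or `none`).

1. `rqrrpqqppr` → no match
2. `rrrpppppqq` → no match
3 → no match
4. `""` → match
5. `qpqppqpq` → no match
6. `prpqqqpp` → no match

4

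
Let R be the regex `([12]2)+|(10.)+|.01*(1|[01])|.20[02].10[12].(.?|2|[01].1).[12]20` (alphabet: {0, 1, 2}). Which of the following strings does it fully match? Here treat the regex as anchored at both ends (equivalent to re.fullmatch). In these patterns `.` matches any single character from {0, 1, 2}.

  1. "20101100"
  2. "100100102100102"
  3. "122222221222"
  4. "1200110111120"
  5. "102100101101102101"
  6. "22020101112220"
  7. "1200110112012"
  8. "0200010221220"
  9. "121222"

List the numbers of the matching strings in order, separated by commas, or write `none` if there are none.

1 → no match
2 → match
3 → match
4 → match
5 → match
6 → match
7 → no match
8 → match
9 → match

2, 3, 4, 5, 6, 8, 9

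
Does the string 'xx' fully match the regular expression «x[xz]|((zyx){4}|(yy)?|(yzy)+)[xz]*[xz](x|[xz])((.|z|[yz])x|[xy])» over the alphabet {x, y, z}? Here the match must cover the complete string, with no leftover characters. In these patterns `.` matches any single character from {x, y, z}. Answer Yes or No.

Yes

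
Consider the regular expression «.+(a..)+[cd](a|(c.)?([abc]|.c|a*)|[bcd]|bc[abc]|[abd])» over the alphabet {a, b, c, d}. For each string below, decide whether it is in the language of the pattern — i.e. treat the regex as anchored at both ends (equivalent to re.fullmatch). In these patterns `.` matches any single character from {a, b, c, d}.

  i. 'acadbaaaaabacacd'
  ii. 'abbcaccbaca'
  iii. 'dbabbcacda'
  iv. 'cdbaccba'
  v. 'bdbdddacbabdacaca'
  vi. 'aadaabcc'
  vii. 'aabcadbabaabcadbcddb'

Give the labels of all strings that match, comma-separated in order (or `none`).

i → match
ii → no match
iii → no match
iv → no match
v → match
vi → match
vii → no match

i, v, vi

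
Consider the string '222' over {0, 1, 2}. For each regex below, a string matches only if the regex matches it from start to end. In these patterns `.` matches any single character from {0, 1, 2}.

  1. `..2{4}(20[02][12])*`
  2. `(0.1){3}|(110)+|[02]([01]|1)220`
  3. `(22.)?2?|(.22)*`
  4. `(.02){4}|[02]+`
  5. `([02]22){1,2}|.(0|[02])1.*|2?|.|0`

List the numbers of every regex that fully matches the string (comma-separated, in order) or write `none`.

3, 4, 5

1 → no match
2 → no match
3 → match
4 → match
5 → match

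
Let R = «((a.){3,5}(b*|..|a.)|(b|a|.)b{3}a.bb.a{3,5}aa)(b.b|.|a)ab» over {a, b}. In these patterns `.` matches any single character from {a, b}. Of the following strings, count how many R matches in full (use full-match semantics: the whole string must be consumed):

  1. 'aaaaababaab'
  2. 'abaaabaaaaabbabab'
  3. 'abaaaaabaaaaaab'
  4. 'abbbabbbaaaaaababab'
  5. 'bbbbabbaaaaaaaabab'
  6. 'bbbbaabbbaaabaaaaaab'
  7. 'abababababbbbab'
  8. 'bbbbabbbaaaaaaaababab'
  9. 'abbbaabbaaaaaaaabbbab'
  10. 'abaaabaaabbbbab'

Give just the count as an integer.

8

1. 'aaaaababaab' → match
2 → match
3 → match
4 → match
5 → no match
6 → no match
7 → match
8 → match
9 → match
10 → match
Total matched: 8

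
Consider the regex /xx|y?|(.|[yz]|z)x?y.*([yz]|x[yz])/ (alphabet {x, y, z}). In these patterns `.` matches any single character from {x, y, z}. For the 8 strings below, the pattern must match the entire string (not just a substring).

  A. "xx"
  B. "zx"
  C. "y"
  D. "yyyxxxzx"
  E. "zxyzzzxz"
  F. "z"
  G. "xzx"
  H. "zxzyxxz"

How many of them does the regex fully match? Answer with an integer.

A. "xx" → match
B. "zx" → no match
C. "y" → match
D. "yyyxxxzx" → no match
E. "zxyzzzxz" → match
F. "z" → no match
G. "xzx" → no match
H. "zxzyxxz" → no match
Total matched: 3

3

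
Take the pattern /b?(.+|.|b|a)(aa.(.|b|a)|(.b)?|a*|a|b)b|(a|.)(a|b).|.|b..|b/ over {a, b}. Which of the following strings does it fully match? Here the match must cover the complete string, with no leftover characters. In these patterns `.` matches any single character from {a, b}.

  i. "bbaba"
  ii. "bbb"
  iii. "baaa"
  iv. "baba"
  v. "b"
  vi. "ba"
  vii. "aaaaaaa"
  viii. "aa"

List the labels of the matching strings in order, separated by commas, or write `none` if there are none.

ii, v

i → no match
ii → match
iii → no match
iv → no match
v → match
vi → no match
vii → no match
viii → no match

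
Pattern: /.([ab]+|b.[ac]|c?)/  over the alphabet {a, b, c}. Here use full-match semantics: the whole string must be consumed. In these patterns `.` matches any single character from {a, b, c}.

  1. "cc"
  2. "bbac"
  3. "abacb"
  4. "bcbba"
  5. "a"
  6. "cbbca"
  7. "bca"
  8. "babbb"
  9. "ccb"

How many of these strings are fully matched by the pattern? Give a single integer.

4

1 → match
2 → match
3 → no match
4 → no match
5 → match
6 → no match
7 → no match
8 → match
9 → no match
Total matched: 4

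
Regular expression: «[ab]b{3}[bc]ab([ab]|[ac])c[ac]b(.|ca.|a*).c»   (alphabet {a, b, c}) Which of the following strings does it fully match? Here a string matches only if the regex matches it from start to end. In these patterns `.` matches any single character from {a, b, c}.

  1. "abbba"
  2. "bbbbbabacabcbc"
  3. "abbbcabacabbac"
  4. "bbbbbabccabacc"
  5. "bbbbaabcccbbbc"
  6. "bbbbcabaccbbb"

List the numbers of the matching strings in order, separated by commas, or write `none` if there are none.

2, 3, 4

1 → no match — must end with "c"
2 → match
3 → match
4 → match
5 → no match
6 → no match — must end with "c"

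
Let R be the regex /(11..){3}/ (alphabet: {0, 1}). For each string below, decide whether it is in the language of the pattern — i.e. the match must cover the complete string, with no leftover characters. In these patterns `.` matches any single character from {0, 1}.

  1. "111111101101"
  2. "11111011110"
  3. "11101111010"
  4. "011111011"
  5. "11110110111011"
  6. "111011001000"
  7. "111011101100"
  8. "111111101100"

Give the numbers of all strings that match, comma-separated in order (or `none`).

1, 7, 8

1 → match
2 → no match
3 → no match
4 → no match — must start with "11"
5 → no match
6 → no match
7 → match
8 → match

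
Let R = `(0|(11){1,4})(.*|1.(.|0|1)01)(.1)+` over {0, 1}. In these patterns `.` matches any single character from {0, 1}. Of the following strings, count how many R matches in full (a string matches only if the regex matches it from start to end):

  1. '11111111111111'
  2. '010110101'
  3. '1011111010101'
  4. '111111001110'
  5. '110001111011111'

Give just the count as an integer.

1 → match
2 → match
3 → no match
4 → no match — must end with '1'
5 → match
Total matched: 3

3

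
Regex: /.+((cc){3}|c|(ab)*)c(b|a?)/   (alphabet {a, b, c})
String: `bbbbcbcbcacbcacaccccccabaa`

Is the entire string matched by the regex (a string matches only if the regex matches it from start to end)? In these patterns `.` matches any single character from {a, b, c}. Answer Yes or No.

No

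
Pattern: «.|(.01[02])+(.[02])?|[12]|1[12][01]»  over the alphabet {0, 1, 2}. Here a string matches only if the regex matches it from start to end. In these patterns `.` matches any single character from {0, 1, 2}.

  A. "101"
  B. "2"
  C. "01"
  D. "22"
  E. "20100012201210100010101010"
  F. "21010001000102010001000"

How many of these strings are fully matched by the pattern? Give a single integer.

A. "101" → no match
B. "2" → match
C. "01" → no match
D. "22" → no match
E → match
F → no match
Total matched: 2

2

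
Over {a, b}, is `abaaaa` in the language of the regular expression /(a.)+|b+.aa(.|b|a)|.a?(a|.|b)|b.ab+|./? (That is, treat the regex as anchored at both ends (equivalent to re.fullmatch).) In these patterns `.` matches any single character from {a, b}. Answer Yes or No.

Yes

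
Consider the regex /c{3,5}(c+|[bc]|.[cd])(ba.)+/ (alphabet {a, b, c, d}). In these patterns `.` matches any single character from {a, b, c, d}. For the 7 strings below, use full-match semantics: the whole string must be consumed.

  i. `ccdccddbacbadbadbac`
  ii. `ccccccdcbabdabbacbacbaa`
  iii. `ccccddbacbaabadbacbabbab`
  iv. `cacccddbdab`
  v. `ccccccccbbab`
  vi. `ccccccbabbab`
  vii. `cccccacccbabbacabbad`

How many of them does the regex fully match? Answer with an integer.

2

i → no match
ii → no match
iii → match
iv → no match
v → no match
vi → match
vii → no match
Total matched: 2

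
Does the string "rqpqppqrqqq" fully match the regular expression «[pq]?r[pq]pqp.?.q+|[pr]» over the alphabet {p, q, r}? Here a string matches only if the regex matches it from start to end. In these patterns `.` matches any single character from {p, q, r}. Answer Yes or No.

No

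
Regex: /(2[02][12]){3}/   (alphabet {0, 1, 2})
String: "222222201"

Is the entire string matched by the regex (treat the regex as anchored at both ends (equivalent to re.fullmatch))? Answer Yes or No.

Yes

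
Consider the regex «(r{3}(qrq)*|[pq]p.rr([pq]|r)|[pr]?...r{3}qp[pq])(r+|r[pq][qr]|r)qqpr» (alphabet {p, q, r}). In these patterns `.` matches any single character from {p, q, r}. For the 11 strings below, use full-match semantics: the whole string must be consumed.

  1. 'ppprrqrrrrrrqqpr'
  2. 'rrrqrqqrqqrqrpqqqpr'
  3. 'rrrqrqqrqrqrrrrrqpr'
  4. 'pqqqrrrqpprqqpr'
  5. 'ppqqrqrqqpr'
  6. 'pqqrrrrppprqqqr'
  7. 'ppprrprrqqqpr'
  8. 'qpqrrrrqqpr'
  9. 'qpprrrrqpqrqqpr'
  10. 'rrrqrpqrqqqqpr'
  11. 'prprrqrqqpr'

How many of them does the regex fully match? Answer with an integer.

1 → match
2 → match
3 → no match — must end with 'qqpr'
4 → match
5. 'ppqqrqrqqpr' → no match
6 → no match — must end with 'qqpr'
7 → no match
8. 'qpqrrrrqqpr' → match
9 → no match
10 → no match
11. 'prprrqrqqpr' → no match
Total matched: 4

4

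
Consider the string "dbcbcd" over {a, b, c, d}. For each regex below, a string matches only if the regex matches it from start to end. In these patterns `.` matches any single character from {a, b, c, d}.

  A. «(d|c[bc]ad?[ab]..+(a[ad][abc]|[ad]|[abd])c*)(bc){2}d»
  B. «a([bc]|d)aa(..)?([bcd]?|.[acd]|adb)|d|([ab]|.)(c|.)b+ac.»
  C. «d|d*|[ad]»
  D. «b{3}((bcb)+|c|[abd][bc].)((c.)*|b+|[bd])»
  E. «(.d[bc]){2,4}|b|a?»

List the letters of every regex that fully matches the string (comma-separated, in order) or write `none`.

A

A → match
B → no match
C → no match
D → no match — must start with "b"
E → no match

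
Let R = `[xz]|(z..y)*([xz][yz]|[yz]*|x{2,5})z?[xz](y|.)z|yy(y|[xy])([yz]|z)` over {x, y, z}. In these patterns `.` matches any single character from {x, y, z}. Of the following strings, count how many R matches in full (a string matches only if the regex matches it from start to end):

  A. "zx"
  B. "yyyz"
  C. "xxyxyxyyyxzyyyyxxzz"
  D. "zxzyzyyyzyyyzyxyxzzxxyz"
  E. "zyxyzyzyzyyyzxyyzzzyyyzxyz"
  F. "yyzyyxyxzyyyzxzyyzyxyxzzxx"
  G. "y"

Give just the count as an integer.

A → no match
B → match
C → no match
D → no match
E → match
F → no match
G → no match
Total matched: 2

2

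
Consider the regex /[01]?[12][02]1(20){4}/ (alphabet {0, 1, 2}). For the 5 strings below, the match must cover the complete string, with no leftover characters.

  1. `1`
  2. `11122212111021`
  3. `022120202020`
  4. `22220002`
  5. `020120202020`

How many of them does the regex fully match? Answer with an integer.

1 → no match — must end with `20`
2 → no match — must end with `20`
3 → match
4 → no match — must end with `20`
5 → match
Total matched: 2

2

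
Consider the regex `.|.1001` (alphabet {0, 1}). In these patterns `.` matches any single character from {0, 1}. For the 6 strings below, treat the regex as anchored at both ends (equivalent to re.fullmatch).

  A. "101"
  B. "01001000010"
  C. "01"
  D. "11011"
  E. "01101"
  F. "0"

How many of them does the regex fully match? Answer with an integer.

A → no match
B → no match
C → no match
D → no match
E → no match
F → match
Total matched: 1

1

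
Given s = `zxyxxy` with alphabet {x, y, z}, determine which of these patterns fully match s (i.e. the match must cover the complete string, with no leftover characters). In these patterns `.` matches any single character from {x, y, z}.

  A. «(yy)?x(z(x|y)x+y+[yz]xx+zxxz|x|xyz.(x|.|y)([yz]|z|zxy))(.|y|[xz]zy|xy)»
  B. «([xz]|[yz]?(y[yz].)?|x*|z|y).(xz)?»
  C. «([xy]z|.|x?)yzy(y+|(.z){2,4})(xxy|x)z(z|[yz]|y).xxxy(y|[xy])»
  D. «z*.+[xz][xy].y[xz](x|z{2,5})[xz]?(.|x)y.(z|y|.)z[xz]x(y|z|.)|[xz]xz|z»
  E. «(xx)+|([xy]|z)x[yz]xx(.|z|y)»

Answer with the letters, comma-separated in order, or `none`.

E

A → no match
B → no match
C → no match
D → no match
E → match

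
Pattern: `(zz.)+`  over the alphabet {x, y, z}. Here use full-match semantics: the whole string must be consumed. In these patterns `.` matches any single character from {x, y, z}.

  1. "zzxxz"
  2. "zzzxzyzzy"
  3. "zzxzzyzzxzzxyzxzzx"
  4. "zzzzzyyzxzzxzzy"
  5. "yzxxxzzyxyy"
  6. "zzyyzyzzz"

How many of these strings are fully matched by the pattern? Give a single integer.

0

1 → no match
2 → no match
3 → no match
4 → no match
5 → no match — must start with "zz"
6 → no match
Total matched: 0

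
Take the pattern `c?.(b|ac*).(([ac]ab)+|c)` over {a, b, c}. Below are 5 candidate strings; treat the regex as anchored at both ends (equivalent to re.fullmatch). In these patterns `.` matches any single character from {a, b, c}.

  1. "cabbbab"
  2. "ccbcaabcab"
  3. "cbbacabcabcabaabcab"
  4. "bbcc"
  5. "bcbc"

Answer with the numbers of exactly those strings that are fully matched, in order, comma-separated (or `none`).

1 → no match
2 → match
3 → match
4 → match
5 → no match

2, 3, 4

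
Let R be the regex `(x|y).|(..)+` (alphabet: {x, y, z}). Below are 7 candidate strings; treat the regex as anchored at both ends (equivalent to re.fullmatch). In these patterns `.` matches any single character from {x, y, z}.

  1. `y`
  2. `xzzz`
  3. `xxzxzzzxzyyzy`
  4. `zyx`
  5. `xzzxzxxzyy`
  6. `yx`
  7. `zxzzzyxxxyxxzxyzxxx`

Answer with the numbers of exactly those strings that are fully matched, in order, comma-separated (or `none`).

2, 5, 6

1. `y` → no match
2. `xzzz` → match
3 → no match
4. `zyx` → no match
5. `xzzxzxxzyy` → match
6. `yx` → match
7 → no match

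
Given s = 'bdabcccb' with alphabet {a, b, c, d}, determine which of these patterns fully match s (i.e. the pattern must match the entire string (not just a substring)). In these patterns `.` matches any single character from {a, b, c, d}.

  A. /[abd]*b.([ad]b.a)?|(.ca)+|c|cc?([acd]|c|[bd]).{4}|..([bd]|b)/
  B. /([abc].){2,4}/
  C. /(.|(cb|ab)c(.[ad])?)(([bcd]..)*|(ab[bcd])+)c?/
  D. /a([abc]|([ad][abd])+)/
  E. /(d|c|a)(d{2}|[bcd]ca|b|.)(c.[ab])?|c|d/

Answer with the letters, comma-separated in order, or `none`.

B

A → no match
B → match
C → no match
D → no match — must start with 'a'
E → no match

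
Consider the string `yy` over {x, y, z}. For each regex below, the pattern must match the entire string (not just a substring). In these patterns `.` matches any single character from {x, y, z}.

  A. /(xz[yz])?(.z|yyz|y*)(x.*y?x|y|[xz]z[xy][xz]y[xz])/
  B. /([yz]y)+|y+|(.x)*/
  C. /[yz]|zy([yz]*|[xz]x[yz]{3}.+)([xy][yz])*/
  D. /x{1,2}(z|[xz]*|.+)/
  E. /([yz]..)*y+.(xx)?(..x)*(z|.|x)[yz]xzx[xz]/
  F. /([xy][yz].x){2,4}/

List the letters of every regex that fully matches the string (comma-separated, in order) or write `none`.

A → match
B → match
C → no match
D → no match — must start with `x`
E → no match
F → no match — must end with `x`

A, B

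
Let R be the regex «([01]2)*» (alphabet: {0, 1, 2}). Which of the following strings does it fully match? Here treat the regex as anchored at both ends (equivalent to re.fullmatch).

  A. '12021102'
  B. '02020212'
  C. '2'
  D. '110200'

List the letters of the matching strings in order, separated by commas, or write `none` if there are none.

A → no match
B → match
C → no match
D → no match

B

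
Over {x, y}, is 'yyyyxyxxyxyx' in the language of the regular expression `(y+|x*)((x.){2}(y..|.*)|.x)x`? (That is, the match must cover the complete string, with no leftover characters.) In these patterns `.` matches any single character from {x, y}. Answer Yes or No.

Yes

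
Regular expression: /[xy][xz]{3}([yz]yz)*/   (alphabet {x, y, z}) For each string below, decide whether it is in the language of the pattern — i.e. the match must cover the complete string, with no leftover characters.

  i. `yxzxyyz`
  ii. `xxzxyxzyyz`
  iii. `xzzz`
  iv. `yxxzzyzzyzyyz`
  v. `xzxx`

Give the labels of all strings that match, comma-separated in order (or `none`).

i → match
ii → no match
iii → match
iv → match
v → match

i, iii, iv, v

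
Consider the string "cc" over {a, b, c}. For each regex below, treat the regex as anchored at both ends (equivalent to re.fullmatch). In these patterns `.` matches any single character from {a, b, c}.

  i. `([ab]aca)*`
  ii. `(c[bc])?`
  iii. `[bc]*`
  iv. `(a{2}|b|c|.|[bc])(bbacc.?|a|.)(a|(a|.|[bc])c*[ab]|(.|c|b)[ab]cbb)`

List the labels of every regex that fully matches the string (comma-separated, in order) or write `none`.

ii, iii

i → no match
ii → match
iii → match
iv → no match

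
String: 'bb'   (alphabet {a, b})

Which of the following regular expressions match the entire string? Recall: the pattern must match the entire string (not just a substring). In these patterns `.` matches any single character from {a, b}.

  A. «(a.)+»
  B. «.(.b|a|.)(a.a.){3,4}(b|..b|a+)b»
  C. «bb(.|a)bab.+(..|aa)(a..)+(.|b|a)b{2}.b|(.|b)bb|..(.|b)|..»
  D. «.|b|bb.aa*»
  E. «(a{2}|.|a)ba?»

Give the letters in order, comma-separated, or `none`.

A → no match — must start with 'a'
B → no match
C → match
D → no match
E → match

C, E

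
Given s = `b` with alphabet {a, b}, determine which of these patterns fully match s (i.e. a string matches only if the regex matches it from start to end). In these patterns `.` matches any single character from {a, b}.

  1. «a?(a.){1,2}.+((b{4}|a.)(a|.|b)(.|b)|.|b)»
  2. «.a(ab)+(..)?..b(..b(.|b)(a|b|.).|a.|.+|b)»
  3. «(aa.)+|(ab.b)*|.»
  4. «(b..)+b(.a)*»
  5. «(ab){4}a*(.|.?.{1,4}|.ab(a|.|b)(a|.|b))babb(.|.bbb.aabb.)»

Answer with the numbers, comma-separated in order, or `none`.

3

1 → no match
2 → no match
3 → match
4 → no match
5 → no match — must start with `ab`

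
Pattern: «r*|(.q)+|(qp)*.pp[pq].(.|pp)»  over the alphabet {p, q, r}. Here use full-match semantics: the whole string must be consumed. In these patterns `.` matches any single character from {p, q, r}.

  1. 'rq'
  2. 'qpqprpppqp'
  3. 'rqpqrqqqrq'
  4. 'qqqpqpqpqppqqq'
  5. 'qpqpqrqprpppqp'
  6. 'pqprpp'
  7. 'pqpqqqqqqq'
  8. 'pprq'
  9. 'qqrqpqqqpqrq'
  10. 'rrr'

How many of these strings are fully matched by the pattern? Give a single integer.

6

1 → match
2 → match
3 → match
4 → no match
5 → no match
6 → no match
7 → match
8 → no match
9 → match
10 → match
Total matched: 6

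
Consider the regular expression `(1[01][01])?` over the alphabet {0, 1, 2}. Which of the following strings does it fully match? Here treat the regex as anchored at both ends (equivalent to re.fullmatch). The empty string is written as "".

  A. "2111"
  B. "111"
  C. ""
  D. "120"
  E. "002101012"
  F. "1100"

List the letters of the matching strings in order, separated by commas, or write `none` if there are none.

B, C

A. "2111" → no match
B. "111" → match
C. "" → match
D. "120" → no match
E. "002101012" → no match
F. "1100" → no match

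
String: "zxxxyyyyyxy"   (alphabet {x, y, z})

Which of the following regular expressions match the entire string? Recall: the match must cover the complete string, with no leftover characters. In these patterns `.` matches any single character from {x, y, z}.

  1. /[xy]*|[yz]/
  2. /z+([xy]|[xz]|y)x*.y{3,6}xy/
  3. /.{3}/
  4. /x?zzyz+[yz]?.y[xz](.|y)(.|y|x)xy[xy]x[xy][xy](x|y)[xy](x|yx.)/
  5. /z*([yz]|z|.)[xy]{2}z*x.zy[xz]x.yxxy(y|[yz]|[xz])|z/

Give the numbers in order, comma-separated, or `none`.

2

1 → no match
2 → match
3 → no match
4 → no match
5 → no match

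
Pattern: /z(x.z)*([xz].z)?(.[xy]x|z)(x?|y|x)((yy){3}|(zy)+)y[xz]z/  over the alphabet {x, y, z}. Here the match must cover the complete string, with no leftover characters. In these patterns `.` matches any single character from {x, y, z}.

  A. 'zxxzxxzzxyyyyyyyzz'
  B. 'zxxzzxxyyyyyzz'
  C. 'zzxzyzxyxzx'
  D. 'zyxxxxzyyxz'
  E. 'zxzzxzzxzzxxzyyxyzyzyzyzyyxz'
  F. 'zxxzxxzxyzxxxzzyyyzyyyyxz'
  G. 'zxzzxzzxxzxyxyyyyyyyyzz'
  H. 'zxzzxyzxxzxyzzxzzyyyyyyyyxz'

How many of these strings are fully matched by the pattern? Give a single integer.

4

A → match
B → no match
C → no match — must end with 'z'
D → no match
E → match
F → no match
G → match
H → match
Total matched: 4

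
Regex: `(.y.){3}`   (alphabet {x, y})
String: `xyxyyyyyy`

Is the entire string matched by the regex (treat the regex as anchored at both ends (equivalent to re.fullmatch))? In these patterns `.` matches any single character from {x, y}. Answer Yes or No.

Yes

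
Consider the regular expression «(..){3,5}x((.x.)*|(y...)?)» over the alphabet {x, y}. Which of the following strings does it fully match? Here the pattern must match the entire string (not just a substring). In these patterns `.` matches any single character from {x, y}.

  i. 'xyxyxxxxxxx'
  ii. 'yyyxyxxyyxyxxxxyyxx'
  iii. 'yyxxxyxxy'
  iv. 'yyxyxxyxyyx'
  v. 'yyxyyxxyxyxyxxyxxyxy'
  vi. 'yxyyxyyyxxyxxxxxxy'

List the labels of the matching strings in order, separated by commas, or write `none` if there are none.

i, iv, v

i → match
ii → no match
iii → no match
iv → match
v → match
vi → no match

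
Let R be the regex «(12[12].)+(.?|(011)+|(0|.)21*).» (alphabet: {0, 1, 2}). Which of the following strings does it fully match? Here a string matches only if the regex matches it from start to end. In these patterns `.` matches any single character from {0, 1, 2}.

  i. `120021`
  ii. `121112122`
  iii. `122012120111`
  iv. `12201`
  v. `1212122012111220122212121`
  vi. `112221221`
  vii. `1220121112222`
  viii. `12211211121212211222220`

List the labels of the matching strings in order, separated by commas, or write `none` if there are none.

i. `120021` → no match
ii. `121112122` → match
iii. `122012120111` → match
iv. `12201` → match
v → match
vi. `112221221` → no match — must start with `12`
vii → match
viii → match

ii, iii, iv, v, vii, viii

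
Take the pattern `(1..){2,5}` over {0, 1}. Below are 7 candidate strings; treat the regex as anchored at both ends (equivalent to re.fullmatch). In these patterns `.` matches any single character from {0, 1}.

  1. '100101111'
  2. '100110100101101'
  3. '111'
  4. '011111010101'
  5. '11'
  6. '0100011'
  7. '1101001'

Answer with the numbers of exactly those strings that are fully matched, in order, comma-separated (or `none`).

1. '100101111' → match
2 → match
3. '111' → no match
4. '011111010101' → no match — must start with '1'
5. '11' → no match
6. '0100011' → no match — must start with '1'
7. '1101001' → no match

1, 2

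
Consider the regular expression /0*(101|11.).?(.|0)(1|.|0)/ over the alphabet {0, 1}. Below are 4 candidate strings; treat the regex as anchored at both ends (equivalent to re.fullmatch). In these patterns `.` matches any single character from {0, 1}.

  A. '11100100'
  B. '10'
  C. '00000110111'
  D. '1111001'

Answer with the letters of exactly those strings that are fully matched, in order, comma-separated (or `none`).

C

A. '11100100' → no match
B. '10' → no match
C. '00000110111' → match
D. '1111001' → no match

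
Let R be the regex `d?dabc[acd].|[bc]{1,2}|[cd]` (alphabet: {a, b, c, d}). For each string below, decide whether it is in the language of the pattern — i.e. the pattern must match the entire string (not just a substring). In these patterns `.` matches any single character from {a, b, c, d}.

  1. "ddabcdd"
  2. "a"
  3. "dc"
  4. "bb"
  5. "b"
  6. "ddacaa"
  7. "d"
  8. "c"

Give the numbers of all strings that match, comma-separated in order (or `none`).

1, 4, 5, 7, 8

1. "ddabcdd" → match
2. "a" → no match
3. "dc" → no match
4. "bb" → match
5. "b" → match
6. "ddacaa" → no match
7. "d" → match
8. "c" → match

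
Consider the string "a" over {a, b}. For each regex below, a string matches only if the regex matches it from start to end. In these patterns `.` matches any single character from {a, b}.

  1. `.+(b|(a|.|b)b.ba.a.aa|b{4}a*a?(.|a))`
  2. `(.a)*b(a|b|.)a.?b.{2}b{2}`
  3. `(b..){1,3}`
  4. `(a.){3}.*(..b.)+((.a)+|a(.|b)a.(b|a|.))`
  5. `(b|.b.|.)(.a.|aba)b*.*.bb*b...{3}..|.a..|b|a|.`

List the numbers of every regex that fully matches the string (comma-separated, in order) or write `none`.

5

1 → no match
2 → no match — must end with "b"
3 → no match — must start with "b"
4 → no match
5 → match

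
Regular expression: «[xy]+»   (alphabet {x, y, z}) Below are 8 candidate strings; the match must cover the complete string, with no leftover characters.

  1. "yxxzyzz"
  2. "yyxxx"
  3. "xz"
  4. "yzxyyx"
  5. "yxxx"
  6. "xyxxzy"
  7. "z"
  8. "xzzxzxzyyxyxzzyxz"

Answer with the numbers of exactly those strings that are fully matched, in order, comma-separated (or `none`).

1 → no match
2 → match
3 → no match
4 → no match
5 → match
6 → no match
7 → no match
8 → no match

2, 5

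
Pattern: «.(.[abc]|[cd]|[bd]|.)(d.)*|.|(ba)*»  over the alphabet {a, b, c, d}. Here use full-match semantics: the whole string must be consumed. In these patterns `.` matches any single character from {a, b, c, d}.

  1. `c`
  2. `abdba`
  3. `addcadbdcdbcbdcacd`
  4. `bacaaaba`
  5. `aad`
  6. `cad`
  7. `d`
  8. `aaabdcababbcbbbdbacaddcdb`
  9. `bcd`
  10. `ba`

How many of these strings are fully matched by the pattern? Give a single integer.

3

1 → match
2 → no match
3 → no match
4 → no match
5 → no match
6 → no match
7 → match
8 → no match
9 → no match
10 → match
Total matched: 3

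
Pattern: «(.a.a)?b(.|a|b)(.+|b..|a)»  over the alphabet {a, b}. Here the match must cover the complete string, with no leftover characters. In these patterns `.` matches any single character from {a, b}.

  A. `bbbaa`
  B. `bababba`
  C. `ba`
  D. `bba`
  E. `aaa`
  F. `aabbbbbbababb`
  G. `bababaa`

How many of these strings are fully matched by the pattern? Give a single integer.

4

A → match
B → match
C → no match
D → match
E → no match
F → no match
G → match
Total matched: 4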